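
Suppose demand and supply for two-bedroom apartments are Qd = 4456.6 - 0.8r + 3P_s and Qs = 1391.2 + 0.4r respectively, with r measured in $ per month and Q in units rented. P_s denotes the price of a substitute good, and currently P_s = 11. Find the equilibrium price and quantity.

With P_s = 11, demand is Qd = 4489.6 - 0.8r.
Equating demand and supply, 4489.6 - 0.8r = 1391.2 + 0.4r gives 1.2r = 3098.4, so r* = 2582.
Substitute back: Q* = 4489.6 - 0.8(2582) = 2424.

r* = 2582, Q* = 2424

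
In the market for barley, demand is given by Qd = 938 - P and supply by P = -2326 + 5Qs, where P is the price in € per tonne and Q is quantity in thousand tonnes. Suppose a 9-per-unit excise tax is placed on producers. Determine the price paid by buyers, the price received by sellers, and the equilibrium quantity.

P_b = 395.5, P_s = 386.5, Q = 542.5

Rewriting in direct form: Qs = 465.2 + 0.2P.
Producers keep P_s = P_b - 9 per unit, so supply in terms of the buyer price is Qs = 463.4 + 0.2P_b.
Set Qd = Qs: 938 - P_b = 463.4 + 0.2P_b, so 474.6 = 1.2P_b and P_b = 395.5.
Then P_s = 395.5 - 9 = 386.5 and Q = 938 - 395.5 = 542.5.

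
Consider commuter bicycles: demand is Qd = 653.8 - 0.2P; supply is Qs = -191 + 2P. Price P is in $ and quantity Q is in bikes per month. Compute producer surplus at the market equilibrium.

Producer surplus = 83232.25

Equating demand and supply, 653.8 - 0.2P = -191 + 2P gives 2.2P = 844.8, so P* = 384.
Plugging P* into demand: Q* = 653.8 - 0.2(384) = 577.
Supply choke price (Qs = 0): P = 95.5. Producer surplus = ½ × (384 - 95.5) × 577 = 83232.25.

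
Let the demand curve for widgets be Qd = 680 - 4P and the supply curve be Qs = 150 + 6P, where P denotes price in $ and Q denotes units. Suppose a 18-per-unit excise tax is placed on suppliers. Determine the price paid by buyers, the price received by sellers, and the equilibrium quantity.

Suppliers keep P_s = P_b - 18 per unit, so supply in terms of the buyer price is Qs = 42 + 6P_b.
Equate demand and the shifted supply: 680 - 4P_b = 42 + 6P_b, giving 10P_b = 638, so P_b = 63.8.
Then P_s = 63.8 - 18 = 45.8 and Q = 680 - 4(63.8) = 424.8.

P_b = 63.8, P_s = 45.8, Q = 424.8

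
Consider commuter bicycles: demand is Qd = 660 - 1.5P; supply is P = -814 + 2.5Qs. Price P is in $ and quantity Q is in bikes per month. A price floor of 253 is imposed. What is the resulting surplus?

Surplus = 146.3

Solving each curve for Q: Qs = 325.6 + 0.4P.
Evaluating both curves at the floor price 253 gives Qd = 280.5, Qs = 426.8.
Surplus = Qs - Qd = 426.8 - 280.5 = 146.3.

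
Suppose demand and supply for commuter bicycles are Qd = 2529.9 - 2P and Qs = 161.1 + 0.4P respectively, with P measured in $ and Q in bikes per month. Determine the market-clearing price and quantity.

The market clears where 2529.9 - 2P = 161.1 + 0.4P. Rearranging, 2.4P = 2368.8, hence P* = 987.
From the demand curve, Q* = 2529.9 - 2(987) = 555.9.

P* = 987, Q* = 555.9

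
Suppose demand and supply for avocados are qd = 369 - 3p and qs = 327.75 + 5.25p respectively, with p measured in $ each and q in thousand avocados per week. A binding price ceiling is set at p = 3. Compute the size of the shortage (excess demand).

Shortage = 16.5

With p fixed at 3, quantity demanded is 360 and quantity supplied is 343.5.
Shortage = qd - qs = 360 - 343.5 = 16.5.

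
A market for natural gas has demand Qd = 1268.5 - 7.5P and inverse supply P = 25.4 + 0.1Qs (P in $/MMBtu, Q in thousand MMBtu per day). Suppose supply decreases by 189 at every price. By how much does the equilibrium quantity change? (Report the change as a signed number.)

ΔQ = -81

Rewriting in direct form: Qs = -254 + 10P.
At equilibrium Qd = Qs, so 1268.5 - 7.5P = -254 + 10P; collecting terms, 1522.5 = 17.5P and P* = 87.
Then Q* = 1268.5 - 7.5(87) = 616.
After the shift, supply is Qs = -443 + 10P.
The new intersection has 1711.5 = 17.5P, i.e. P = 97.8, Q = 535.
ΔQ = 535 - 616 = -81.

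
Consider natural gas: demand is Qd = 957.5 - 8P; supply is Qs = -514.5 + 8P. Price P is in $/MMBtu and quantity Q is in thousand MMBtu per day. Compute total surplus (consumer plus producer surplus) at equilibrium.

Total surplus = 6132.78125

Set Qd = Qs: 957.5 - 8P = -514.5 + 8P, so 1472 = 16P and P* = 92.
From the demand curve, Q* = 957.5 - 8(92) = 221.5.
Demand choke price = 119.6875; supply choke price = 64.3125. CS = ½(119.6875 - 92)(221.5) = 3066.390625; PS = ½(92 - 64.3125)(221.5) = 3066.390625. Total surplus = 6132.78125.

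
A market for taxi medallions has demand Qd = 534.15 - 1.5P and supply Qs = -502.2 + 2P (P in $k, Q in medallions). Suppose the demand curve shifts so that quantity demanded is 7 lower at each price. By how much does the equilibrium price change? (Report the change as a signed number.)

At equilibrium Qd = Qs, so 534.15 - 1.5P = -502.2 + 2P; collecting terms, 1036.35 = 3.5P and P* = 296.1.
Then Q* = 534.15 - 1.5(296.1) = 90.
After the shift, demand is Qd = 527.15 - 1.5P.
New equilibrium: 1029.35 = 3.5P, so P = 294.1 and Q = 86.
ΔP = 294.1 - 296.1 = -2.

ΔP = -2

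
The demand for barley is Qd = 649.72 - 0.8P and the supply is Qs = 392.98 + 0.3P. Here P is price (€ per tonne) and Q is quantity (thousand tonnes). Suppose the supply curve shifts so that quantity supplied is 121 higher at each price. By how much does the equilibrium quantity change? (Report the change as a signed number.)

ΔQ = 88

Set Qd = Qs: 649.72 - 0.8P = 392.98 + 0.3P, so 256.74 = 1.1P and P* = 233.4.
Substitute back: Q* = 649.72 - 0.8(233.4) = 463.
After the shift, supply is Qs = 513.98 + 0.3P.
New equilibrium: 135.74 = 1.1P, so P = 123.4 and Q = 551.
ΔQ = 551 - 463 = 88.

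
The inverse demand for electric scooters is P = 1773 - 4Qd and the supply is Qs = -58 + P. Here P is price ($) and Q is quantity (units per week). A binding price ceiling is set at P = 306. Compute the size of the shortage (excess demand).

Solving each curve for Q: Qd = 443.25 - 0.25P.
With P fixed at 306, quantity demanded is 366.75 and quantity supplied is 248.
Shortage = Qd - Qs = 366.75 - 248 = 118.75.

Shortage = 118.75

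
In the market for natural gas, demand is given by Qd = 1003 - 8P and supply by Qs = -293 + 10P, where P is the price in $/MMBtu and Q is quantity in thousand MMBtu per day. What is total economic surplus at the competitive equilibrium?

Set Qd = Qs: 1003 - 8P = -293 + 10P, so 1296 = 18P and P* = 72.
Plugging P* into demand: Q* = 1003 - 8(72) = 427.
Demand choke price = 125.375; supply choke price = 29.3. CS = ½(125.375 - 72)(427) = 11395.5625; PS = ½(72 - 29.3)(427) = 9116.45. Total surplus = 20512.0125.

Total surplus = 20512.0125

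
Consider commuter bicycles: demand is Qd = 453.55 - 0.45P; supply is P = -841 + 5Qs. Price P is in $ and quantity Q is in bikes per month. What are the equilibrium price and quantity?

In direct form, Qs = 168.2 + 0.2P.
Set Qd = Qs: 453.55 - 0.45P = 168.2 + 0.2P, so 285.35 = 0.65P and P* = 439.
Substitute back: Q* = 453.55 - 0.45(439) = 256.

P* = 439, Q* = 256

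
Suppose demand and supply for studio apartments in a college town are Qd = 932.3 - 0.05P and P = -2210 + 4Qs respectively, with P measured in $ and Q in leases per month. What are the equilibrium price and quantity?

P* = 1266, Q* = 869

In direct form, Qs = 552.5 + 0.25P.
Equating demand and supply, 932.3 - 0.05P = 552.5 + 0.25P gives 0.3P = 379.8, so P* = 1266.
Substitute back: Q* = 932.3 - 0.05(1266) = 869.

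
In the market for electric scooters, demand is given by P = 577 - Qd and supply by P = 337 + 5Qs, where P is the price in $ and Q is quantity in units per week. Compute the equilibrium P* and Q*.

P* = 537, Q* = 40

Rewriting in direct form: Qd = 577 - P and Qs = -67.4 + 0.2P.
Set Qd = Qs: 577 - P = -67.4 + 0.2P, so 644.4 = 1.2P and P* = 537.
From the demand curve, Q* = 577 - 537 = 40.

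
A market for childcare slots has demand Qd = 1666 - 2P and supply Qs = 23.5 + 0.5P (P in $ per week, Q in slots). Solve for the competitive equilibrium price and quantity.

P* = 657, Q* = 352

Equating demand and supply, 1666 - 2P = 23.5 + 0.5P gives 2.5P = 1642.5, so P* = 657.
Substitute back: Q* = 1666 - 2(657) = 352.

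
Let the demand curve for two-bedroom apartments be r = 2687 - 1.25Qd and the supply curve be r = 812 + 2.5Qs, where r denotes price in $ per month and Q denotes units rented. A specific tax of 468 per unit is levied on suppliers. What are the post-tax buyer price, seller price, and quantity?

Solving each curve for Q: Qd = 2149.6 - 0.8r and Qs = -324.8 + 0.4r.
With a tax of 468 on suppliers, they supply based on the net price r_s = r_b - 468, so Qs = -512 + 0.4r_b.
Equate demand and the shifted supply: 2149.6 - 0.8r_b = -512 + 0.4r_b, giving 1.2r_b = 2661.6, so r_b = 2218.
Then r_s = 2218 - 468 = 1750 and Q = 2149.6 - 0.8(2218) = 375.2.

r_b = 2218, r_s = 1750, Q = 375.2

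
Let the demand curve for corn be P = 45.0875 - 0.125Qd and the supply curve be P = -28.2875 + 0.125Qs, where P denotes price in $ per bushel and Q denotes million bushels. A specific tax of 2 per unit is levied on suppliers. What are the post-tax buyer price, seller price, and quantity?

Solving each curve for Q: Qd = 360.7 - 8P and Qs = 226.3 + 8P.
Suppliers keep P_s = P_b - 2 per unit, so supply in terms of the buyer price is Qs = 210.3 + 8P_b.
Market clearing requires 360.7 - 8P_b = 210.3 + 8P_b; hence 150.4 = 16P_b and P_b = 9.4.
So P_s = 7.4 and the quantity traded is Q = 360.7 - 8(9.4) = 285.5.

P_b = 9.4, P_s = 7.4, Q = 285.5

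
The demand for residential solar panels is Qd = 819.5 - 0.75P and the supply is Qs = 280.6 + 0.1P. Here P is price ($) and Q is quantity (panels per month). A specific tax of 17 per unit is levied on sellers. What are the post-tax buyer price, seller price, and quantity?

Sellers keep P_s = P_b - 17 per unit, so supply in terms of the buyer price is Qs = 278.9 + 0.1P_b.
Market clearing requires 819.5 - 0.75P_b = 278.9 + 0.1P_b; hence 540.6 = 0.85P_b and P_b = 636.
Then P_s = 636 - 17 = 619 and Q = 819.5 - 0.75(636) = 342.5.

P_b = 636, P_s = 619, Q = 342.5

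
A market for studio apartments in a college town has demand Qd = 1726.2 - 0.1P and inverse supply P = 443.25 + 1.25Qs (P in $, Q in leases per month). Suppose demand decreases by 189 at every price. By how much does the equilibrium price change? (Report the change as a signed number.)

In direct form, Qs = -354.6 + 0.8P.
At equilibrium Qd = Qs, so 1726.2 - 0.1P = -354.6 + 0.8P; collecting terms, 2080.8 = 0.9P and P* = 2312.
Substitute back: Q* = 1726.2 - 0.1(2312) = 1495.
After the shift, demand is Qd = 1537.2 - 0.1P.
The new intersection has 1891.8 = 0.9P, i.e. P = 2102, Q = 1327.
ΔP = 2102 - 2312 = -210.

ΔP = -210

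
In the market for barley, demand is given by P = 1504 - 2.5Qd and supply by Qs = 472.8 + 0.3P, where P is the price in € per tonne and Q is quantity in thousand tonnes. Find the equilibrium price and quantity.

In direct form, Qd = 601.6 - 0.4P.
The market clears where 601.6 - 0.4P = 472.8 + 0.3P. Rearranging, 0.7P = 128.8, hence P* = 184.
Plugging P* into demand: Q* = 601.6 - 0.4(184) = 528.

P* = 184, Q* = 528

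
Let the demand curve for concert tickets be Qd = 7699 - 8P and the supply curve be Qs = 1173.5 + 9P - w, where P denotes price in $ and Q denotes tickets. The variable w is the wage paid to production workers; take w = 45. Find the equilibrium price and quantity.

With w = 45, supply is Qs = 1128.5 + 9P.
At equilibrium Qd = Qs, so 7699 - 8P = 1128.5 + 9P; collecting terms, 6570.5 = 17P and P* = 386.5.
From the demand curve, Q* = 7699 - 8(386.5) = 4607.

P* = 386.5, Q* = 4607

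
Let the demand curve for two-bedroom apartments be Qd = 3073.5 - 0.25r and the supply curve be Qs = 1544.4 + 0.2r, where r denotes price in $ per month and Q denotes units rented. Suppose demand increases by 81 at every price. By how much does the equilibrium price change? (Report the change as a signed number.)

Equating demand and supply, 3073.5 - 0.25r = 1544.4 + 0.2r gives 0.45r = 1529.1, so r* = 3398.
Then Q* = 3073.5 - 0.25(3398) = 2224.
After the shift, demand is Qd = 3154.5 - 0.25r.
Re-solving, 0.45r = 1610.1 gives r = 3578 and Q = 2260.
Δr = 3578 - 3398 = 180.

Δr = 180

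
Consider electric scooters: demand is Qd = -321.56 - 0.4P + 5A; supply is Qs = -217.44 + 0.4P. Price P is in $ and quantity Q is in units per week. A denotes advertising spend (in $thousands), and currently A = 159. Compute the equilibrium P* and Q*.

P* = 863.6, Q* = 128

With A = 159, demand is Qd = 473.44 - 0.4P.
Set Qd = Qs: 473.44 - 0.4P = -217.44 + 0.4P, so 690.88 = 0.8P and P* = 863.6.
From the demand curve, Q* = 473.44 - 0.4(863.6) = 128.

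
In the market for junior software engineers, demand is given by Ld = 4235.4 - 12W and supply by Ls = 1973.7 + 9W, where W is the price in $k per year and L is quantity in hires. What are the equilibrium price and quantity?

At equilibrium Ld = Ls, so 4235.4 - 12W = 1973.7 + 9W; collecting terms, 2261.7 = 21W and W* = 107.7.
Substitute back: L* = 4235.4 - 12(107.7) = 2943.

W* = 107.7, L* = 2943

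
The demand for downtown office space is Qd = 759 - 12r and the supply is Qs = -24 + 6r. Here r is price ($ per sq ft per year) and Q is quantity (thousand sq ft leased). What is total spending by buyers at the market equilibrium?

Equating demand and supply, 759 - 12r = -24 + 6r gives 18r = 783, so r* = 43.5.
Substitute back: Q* = 759 - 12(43.5) = 237.
Total spending by buyers = r* × Q* = 43.5 × 237 = 10309.5.

Total spending by buyers = 10309.5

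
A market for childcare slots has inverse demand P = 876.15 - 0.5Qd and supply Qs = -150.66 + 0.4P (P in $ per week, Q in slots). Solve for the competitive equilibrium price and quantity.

Rewriting in direct form: Qd = 1752.3 - 2P.
At equilibrium Qd = Qs, so 1752.3 - 2P = -150.66 + 0.4P; collecting terms, 1902.96 = 2.4P and P* = 792.9.
From the demand curve, Q* = 1752.3 - 2(792.9) = 166.5.

P* = 792.9, Q* = 166.5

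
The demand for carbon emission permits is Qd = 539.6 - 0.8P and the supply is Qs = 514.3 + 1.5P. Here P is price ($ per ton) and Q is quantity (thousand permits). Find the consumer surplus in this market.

Set Qd = Qs: 539.6 - 0.8P = 514.3 + 1.5P, so 25.3 = 2.3P and P* = 11.
Substitute back: Q* = 539.6 - 0.8(11) = 530.8.
Demand choke price (Qd = 0): P = 539.6/0.8 = 674.5. Consumer surplus = ½ × (674.5 - 11) × 530.8 = 176092.9.

Consumer surplus = 176092.9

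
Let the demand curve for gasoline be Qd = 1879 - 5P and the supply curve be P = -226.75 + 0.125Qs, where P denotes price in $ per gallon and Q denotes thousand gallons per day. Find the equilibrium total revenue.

Solving each curve for Q: Qs = 1814 + 8P.
At equilibrium Qd = Qs, so 1879 - 5P = 1814 + 8P; collecting terms, 65 = 13P and P* = 5.
Substitute back: Q* = 1879 - 5(5) = 1854.
Total revenue = P* × Q* = 5 × 1854 = 9270.

Total revenue = 9270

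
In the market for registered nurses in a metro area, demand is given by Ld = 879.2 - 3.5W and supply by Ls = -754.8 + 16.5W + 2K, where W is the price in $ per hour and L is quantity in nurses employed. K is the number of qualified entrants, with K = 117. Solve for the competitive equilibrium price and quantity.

W* = 70, L* = 634.2

With K = 117, supply is Ls = -520.8 + 16.5W.
Set Ld = Ls: 879.2 - 3.5W = -520.8 + 16.5W, so 1400 = 20W and W* = 70.
Plugging W* into demand: L* = 879.2 - 3.5(70) = 634.2.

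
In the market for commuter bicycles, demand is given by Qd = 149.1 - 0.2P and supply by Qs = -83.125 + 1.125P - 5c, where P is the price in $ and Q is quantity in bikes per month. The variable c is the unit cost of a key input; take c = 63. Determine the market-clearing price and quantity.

With c = 63, supply is Qs = -398.125 + 1.125P.
At equilibrium Qd = Qs, so 149.1 - 0.2P = -398.125 + 1.125P; collecting terms, 547.225 = 1.325P and P* = 413.
Substitute back: Q* = 149.1 - 0.2(413) = 66.5.

P* = 413, Q* = 66.5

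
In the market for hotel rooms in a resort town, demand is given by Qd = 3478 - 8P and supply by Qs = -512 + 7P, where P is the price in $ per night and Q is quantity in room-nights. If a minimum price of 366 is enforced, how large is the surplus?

Surplus = 1500

At P = 366: Qd = 550 and Qs = 2050.
Surplus = Qs - Qd = 2050 - 550 = 1500.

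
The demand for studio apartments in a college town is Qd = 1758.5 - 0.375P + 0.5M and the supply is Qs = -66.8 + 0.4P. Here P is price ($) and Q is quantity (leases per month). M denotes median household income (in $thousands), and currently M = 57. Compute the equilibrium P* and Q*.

With M = 57, demand is Qd = 1787 - 0.375P.
Equating demand and supply, 1787 - 0.375P = -66.8 + 0.4P gives 0.775P = 1853.8, so P* = 2392.
From the demand curve, Q* = 1787 - 0.375(2392) = 890.

P* = 2392, Q* = 890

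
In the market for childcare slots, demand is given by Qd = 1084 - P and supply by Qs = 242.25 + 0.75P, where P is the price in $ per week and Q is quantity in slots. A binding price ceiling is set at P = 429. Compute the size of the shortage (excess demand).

Shortage = 91

At P = 429: Qd = 655 and Qs = 564.
Shortage = Qd - Qs = 655 - 564 = 91.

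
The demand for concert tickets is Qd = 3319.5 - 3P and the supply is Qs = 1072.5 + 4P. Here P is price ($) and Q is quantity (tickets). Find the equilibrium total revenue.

Total revenue = 756436.5

Equating demand and supply, 3319.5 - 3P = 1072.5 + 4P gives 7P = 2247, so P* = 321.
Substitute back: Q* = 3319.5 - 3(321) = 2356.5.
Total revenue = P* × Q* = 321 × 2356.5 = 756436.5.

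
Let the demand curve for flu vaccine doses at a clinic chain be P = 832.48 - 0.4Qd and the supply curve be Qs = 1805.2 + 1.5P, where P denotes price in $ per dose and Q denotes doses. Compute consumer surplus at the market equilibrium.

Consumer surplus = 728627.138

Rewriting in direct form: Qd = 2081.2 - 2.5P.
Set Qd = Qs: 2081.2 - 2.5P = 1805.2 + 1.5P, so 276 = 4P and P* = 69.
From the demand curve, Q* = 2081.2 - 2.5(69) = 1908.7.
Demand choke price (Qd = 0): P = 2081.2/2.5 = 832.48. Consumer surplus = ½ × (832.48 - 69) × 1908.7 = 728627.138.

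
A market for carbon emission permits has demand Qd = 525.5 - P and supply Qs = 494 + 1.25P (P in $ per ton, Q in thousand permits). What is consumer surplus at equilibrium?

Consumer surplus = 130816.125

At equilibrium Qd = Qs, so 525.5 - P = 494 + 1.25P; collecting terms, 31.5 = 2.25P and P* = 14.
Substitute back: Q* = 525.5 - 14 = 511.5.
Demand choke price (Qd = 0): P = 525.5. Consumer surplus = ½ × (525.5 - 14) × 511.5 = 130816.125.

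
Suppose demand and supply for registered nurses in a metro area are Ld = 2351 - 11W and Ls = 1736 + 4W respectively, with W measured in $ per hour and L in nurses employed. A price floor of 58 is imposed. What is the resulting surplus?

Surplus = 255

At W = 58: Ld = 1713 and Ls = 1968.
Surplus = Ls - Ld = 1968 - 1713 = 255.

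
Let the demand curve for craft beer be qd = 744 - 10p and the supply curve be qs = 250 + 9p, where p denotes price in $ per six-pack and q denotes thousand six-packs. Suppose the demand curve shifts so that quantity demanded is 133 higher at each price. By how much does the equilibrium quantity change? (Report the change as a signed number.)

At equilibrium qd = qs, so 744 - 10p = 250 + 9p; collecting terms, 494 = 19p and p* = 26.
Plugging p* into demand: q* = 744 - 10(26) = 484.
After the shift, demand is qd = 877 - 10p.
The new intersection has 627 = 19p, i.e. p = 33, q = 547.
Δq = 547 - 484 = 63.

Δq = 63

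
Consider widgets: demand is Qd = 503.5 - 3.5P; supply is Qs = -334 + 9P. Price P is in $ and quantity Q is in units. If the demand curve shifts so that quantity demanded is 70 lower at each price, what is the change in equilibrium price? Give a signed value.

The market clears where 503.5 - 3.5P = -334 + 9P. Rearranging, 12.5P = 837.5, hence P* = 67.
Then Q* = 503.5 - 3.5(67) = 269.
After the shift, demand is Qd = 433.5 - 3.5P.
New equilibrium: 767.5 = 12.5P, so P = 61.4 and Q = 218.6.
ΔP = 61.4 - 67 = -5.6.

ΔP = -5.6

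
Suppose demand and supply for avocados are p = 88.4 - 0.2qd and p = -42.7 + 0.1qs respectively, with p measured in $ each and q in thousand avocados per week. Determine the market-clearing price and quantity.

p* = 1, q* = 437

Inverting to quantity form: qd = 442 - 5p and qs = 427 + 10p.
Equating demand and supply, 442 - 5p = 427 + 10p gives 15p = 15, so p* = 1.
Substitute back: q* = 442 - 5(1) = 437.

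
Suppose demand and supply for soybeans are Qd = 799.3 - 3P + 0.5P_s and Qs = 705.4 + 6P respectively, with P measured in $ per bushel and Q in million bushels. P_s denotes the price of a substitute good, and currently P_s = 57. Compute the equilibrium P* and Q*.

P* = 13.6, Q* = 787

With P_s = 57, demand is Qd = 827.8 - 3P.
The market clears where 827.8 - 3P = 705.4 + 6P. Rearranging, 9P = 122.4, hence P* = 13.6.
Plugging P* into demand: Q* = 827.8 - 3(13.6) = 787.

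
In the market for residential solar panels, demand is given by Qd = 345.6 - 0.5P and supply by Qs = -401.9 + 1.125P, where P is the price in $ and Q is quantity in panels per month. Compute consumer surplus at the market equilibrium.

Consumer surplus = 13363.36

The market clears where 345.6 - 0.5P = -401.9 + 1.125P. Rearranging, 1.625P = 747.5, hence P* = 460.
Plugging P* into demand: Q* = 345.6 - 0.5(460) = 115.6.
Demand choke price (Qd = 0): P = 345.6/0.5 = 691.2. Consumer surplus = ½ × (691.2 - 460) × 115.6 = 13363.36.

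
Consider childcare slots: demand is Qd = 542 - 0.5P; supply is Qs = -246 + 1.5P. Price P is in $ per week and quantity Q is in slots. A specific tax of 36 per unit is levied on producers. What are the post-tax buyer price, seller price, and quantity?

With a tax of 36 on producers, they supply based on the net price P_s = P_b - 36, so Qs = -300 + 1.5P_b.
Set Qd = Qs: 542 - 0.5P_b = -300 + 1.5P_b, so 842 = 2P_b and P_b = 421.
So P_s = 385 and the quantity traded is Q = 542 - 0.5(421) = 331.5.

P_b = 421, P_s = 385, Q = 331.5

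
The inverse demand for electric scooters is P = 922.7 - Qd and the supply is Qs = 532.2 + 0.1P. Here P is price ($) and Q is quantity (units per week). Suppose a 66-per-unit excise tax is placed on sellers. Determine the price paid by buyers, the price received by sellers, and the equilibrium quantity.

Solving each curve for Q: Qd = 922.7 - P.
The tax drives a wedge P_b - P_s = 66. Substituting P_s = P_b - 66 into supply: Qs = 525.6 + 0.1P_b.
Set Qd = Qs: 922.7 - P_b = 525.6 + 0.1P_b, so 397.1 = 1.1P_b and P_b = 361.
Then P_s = 361 - 66 = 295 and Q = 922.7 - 361 = 561.7.

P_b = 361, P_s = 295, Q = 561.7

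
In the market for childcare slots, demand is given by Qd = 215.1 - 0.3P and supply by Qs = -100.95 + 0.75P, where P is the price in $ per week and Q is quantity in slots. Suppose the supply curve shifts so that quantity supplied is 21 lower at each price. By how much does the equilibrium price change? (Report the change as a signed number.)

Set Qd = Qs: 215.1 - 0.3P = -100.95 + 0.75P, so 316.05 = 1.05P and P* = 301.
From the demand curve, Q* = 215.1 - 0.3(301) = 124.8.
After the shift, supply is Qs = -121.95 + 0.75P.
Re-solving, 1.05P = 337.05 gives P = 321 and Q = 118.8.
ΔP = 321 - 301 = 20.

ΔP = 20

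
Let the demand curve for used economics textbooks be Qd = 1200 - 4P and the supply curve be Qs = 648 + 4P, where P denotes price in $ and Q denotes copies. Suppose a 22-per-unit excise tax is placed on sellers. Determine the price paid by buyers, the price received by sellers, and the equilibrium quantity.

With a tax of 22 on sellers, they supply based on the net price P_s = P_b - 22, so Qs = 560 + 4P_b.
Set Qd = Qs: 1200 - 4P_b = 560 + 4P_b, so 640 = 8P_b and P_b = 80.
Then P_s = 80 - 22 = 58 and Q = 1200 - 4(80) = 880.

P_b = 80, P_s = 58, Q = 880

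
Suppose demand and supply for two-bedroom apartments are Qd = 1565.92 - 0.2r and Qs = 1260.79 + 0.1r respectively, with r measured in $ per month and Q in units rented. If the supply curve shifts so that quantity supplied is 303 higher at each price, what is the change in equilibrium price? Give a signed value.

Δr = -1010

At equilibrium Qd = Qs, so 1565.92 - 0.2r = 1260.79 + 0.1r; collecting terms, 305.13 = 0.3r and r* = 1017.1.
From the demand curve, Q* = 1565.92 - 0.2(1017.1) = 1362.5.
After the shift, supply is Qs = 1563.79 + 0.1r.
Re-solving, 0.3r = 2.13 gives r = 7.1 and Q = 1564.5.
Δr = 7.1 - 1017.1 = -1010.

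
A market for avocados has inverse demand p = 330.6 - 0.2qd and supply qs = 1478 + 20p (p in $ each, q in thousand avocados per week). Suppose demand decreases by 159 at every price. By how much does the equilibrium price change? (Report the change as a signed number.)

Δp = -6.36

Rewriting in direct form: qd = 1653 - 5p.
At equilibrium qd = qs, so 1653 - 5p = 1478 + 20p; collecting terms, 175 = 25p and p* = 7.
From the demand curve, q* = 1653 - 5(7) = 1618.
After the shift, demand is qd = 1494 - 5p.
Re-solving, 25p = 16 gives p = 0.64 and q = 1490.8.
Δp = 0.64 - 7 = -6.36.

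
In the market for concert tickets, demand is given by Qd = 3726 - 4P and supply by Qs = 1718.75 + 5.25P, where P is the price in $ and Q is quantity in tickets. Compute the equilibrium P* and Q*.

P* = 217, Q* = 2858

Set Qd = Qs: 3726 - 4P = 1718.75 + 5.25P, so 2007.25 = 9.25P and P* = 217.
From the demand curve, Q* = 3726 - 4(217) = 2858.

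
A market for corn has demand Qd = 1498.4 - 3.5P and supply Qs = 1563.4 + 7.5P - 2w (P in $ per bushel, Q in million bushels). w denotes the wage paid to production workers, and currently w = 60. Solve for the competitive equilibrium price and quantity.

P* = 5, Q* = 1480.9

With w = 60, supply is Qs = 1443.4 + 7.5P.
Equating demand and supply, 1498.4 - 3.5P = 1443.4 + 7.5P gives 11P = 55, so P* = 5.
Then Q* = 1498.4 - 3.5(5) = 1480.9.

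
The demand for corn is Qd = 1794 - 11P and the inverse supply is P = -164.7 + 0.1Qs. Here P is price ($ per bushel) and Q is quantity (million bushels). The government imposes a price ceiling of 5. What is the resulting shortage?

Solving each curve for Q: Qs = 1647 + 10P.
With P fixed at 5, quantity demanded is 1739 and quantity supplied is 1697.
Shortage = Qd - Qs = 1739 - 1697 = 42.

Shortage = 42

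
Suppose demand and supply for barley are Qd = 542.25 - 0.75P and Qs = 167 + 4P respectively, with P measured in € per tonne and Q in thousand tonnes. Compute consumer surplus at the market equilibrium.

Consumer surplus = 155526

The market clears where 542.25 - 0.75P = 167 + 4P. Rearranging, 4.75P = 375.25, hence P* = 79.
Substitute back: Q* = 542.25 - 0.75(79) = 483.
Demand choke price (Qd = 0): P = 542.25/0.75 = 723. Consumer surplus = ½ × (723 - 79) × 483 = 155526.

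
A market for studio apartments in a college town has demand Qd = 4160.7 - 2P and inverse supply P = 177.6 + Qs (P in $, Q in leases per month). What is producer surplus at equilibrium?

Producer surplus = 804546.125

Solving each curve for Q: Qs = -177.6 + P.
Equating demand and supply, 4160.7 - 2P = -177.6 + P gives 3P = 4338.3, so P* = 1446.1.
Plugging P* into demand: Q* = 4160.7 - 2(1446.1) = 1268.5.
Supply choke price (Qs = 0): P = 177.6. Producer surplus = ½ × (1446.1 - 177.6) × 1268.5 = 804546.125.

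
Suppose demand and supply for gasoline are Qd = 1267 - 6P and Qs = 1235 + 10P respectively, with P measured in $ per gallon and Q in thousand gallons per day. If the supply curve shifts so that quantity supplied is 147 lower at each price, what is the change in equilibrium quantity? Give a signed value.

Equating demand and supply, 1267 - 6P = 1235 + 10P gives 16P = 32, so P* = 2.
From the demand curve, Q* = 1267 - 6(2) = 1255.
After the shift, supply is Qs = 1088 + 10P.
The new intersection has 179 = 16P, i.e. P = 11.1875, Q = 1199.875.
ΔQ = 1199.875 - 1255 = -55.125.

ΔQ = -55.125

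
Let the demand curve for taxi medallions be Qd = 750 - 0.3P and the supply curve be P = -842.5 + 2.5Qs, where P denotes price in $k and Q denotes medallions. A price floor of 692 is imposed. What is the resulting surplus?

In direct form, Qs = 337 + 0.4P.
Evaluating both curves at the floor price 692 gives Qd = 542.4, Qs = 613.8.
Surplus = Qs - Qd = 613.8 - 542.4 = 71.4.

Surplus = 71.4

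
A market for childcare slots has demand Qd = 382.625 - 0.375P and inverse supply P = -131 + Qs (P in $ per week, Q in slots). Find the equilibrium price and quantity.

P* = 183, Q* = 314

In direct form, Qs = 131 + P.
Equating demand and supply, 382.625 - 0.375P = 131 + P gives 1.375P = 251.625, so P* = 183.
Substitute back: Q* = 382.625 - 0.375(183) = 314.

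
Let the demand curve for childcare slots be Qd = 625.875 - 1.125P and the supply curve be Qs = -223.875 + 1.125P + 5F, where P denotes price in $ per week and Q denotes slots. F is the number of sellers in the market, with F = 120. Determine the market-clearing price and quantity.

P* = 111, Q* = 501

With F = 120, supply is Qs = 376.125 + 1.125P.
The market clears where 625.875 - 1.125P = 376.125 + 1.125P. Rearranging, 2.25P = 249.75, hence P* = 111.
Plugging P* into demand: Q* = 625.875 - 1.125(111) = 501.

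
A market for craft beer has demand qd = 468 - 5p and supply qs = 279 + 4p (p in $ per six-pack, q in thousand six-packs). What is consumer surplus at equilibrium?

Equating demand and supply, 468 - 5p = 279 + 4p gives 9p = 189, so p* = 21.
Substitute back: q* = 468 - 5(21) = 363.
Demand choke price (qd = 0): p = 468/5 = 93.6. Consumer surplus = ½ × (93.6 - 21) × 363 = 13176.9.

Consumer surplus = 13176.9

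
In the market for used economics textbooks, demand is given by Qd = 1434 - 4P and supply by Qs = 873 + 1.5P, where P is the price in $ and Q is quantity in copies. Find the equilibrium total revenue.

Equating demand and supply, 1434 - 4P = 873 + 1.5P gives 5.5P = 561, so P* = 102.
Substitute back: Q* = 1434 - 4(102) = 1026.
Total revenue = P* × Q* = 102 × 1026 = 104652.

Total revenue = 104652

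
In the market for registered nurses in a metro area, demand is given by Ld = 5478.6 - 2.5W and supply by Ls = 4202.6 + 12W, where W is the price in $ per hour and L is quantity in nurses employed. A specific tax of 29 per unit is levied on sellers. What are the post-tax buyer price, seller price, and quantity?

With a tax of 29 on sellers, they supply based on the net price W_s = W_b - 29, so Ls = 3854.6 + 12W_b.
Equate demand and the shifted supply: 5478.6 - 2.5W_b = 3854.6 + 12W_b, giving 14.5W_b = 1624, so W_b = 112.
Then W_s = 112 - 29 = 83 and L = 5478.6 - 2.5(112) = 5198.6.

W_b = 112, W_s = 83, L = 5198.6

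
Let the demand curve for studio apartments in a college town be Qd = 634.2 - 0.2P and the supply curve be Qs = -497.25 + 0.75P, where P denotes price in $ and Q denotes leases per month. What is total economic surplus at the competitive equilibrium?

Total surplus = 496584

Equating demand and supply, 634.2 - 0.2P = -497.25 + 0.75P gives 0.95P = 1131.45, so P* = 1191.
From the demand curve, Q* = 634.2 - 0.2(1191) = 396.
Demand choke price = 3171; supply choke price = 663. CS = ½(3171 - 1191)(396) = 392040; PS = ½(1191 - 663)(396) = 104544. Total surplus = 496584.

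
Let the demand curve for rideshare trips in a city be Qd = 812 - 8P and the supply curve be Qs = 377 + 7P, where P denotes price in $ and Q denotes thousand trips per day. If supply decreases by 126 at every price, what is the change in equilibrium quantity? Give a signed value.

ΔQ = -67.2

Set Qd = Qs: 812 - 8P = 377 + 7P, so 435 = 15P and P* = 29.
Plugging P* into demand: Q* = 812 - 8(29) = 580.
After the shift, supply is Qs = 251 + 7P.
The new intersection has 561 = 15P, i.e. P = 37.4, Q = 512.8.
ΔQ = 512.8 - 580 = -67.2.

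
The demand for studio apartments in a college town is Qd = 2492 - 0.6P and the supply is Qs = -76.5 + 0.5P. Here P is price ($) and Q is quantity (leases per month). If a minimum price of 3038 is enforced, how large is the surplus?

Surplus = 773.3

Evaluating both curves at the floor price 3038 gives Qd = 669.2, Qs = 1442.5.
Surplus = Qs - Qd = 1442.5 - 669.2 = 773.3.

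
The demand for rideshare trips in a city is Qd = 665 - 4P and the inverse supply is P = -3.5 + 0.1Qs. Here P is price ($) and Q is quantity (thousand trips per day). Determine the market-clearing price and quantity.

P* = 45, Q* = 485

In direct form, Qs = 35 + 10P.
At equilibrium Qd = Qs, so 665 - 4P = 35 + 10P; collecting terms, 630 = 14P and P* = 45.
Substitute back: Q* = 665 - 4(45) = 485.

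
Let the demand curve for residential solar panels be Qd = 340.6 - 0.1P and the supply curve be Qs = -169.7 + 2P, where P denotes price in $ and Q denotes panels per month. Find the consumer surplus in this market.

Equating demand and supply, 340.6 - 0.1P = -169.7 + 2P gives 2.1P = 510.3, so P* = 243.
Then Q* = 340.6 - 0.1(243) = 316.3.
Demand choke price (Qd = 0): P = 340.6/0.1 = 3406. Consumer surplus = ½ × (3406 - 243) × 316.3 = 500228.45.

Consumer surplus = 500228.45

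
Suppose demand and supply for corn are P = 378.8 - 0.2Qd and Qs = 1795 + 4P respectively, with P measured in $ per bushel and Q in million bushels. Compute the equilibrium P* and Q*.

P* = 11, Q* = 1839

In direct form, Qd = 1894 - 5P.
Set Qd = Qs: 1894 - 5P = 1795 + 4P, so 99 = 9P and P* = 11.
From the demand curve, Q* = 1894 - 5(11) = 1839.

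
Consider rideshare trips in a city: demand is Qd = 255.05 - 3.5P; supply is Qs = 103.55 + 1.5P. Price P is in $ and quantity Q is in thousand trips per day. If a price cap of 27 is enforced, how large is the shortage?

With P fixed at 27, quantity demanded is 160.55 and quantity supplied is 144.05.
Shortage = Qd - Qs = 160.55 - 144.05 = 16.5.

Shortage = 16.5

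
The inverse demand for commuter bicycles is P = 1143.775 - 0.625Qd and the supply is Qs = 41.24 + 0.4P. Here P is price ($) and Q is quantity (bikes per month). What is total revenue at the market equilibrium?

Total revenue = 356865.6

Solving each curve for Q: Qd = 1830.04 - 1.6P.
At equilibrium Qd = Qs, so 1830.04 - 1.6P = 41.24 + 0.4P; collecting terms, 1788.8 = 2P and P* = 894.4.
Substitute back: Q* = 1830.04 - 1.6(894.4) = 399.
Total revenue = P* × Q* = 894.4 × 399 = 356865.6.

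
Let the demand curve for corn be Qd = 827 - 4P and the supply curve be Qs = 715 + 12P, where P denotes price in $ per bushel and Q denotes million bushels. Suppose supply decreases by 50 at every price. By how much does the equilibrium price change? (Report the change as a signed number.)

At equilibrium Qd = Qs, so 827 - 4P = 715 + 12P; collecting terms, 112 = 16P and P* = 7.
Then Q* = 827 - 4(7) = 799.
After the shift, supply is Qs = 665 + 12P.
New equilibrium: 162 = 16P, so P = 10.125 and Q = 786.5.
ΔP = 10.125 - 7 = 3.125.

ΔP = 3.125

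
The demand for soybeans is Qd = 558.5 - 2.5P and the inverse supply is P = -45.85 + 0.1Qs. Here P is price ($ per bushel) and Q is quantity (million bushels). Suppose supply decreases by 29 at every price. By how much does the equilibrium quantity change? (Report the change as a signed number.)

Inverting to quantity form: Qs = 458.5 + 10P.
Set Qd = Qs: 558.5 - 2.5P = 458.5 + 10P, so 100 = 12.5P and P* = 8.
Then Q* = 558.5 - 2.5(8) = 538.5.
After the shift, supply is Qs = 429.5 + 10P.
New equilibrium: 129 = 12.5P, so P = 10.32 and Q = 532.7.
ΔQ = 532.7 - 538.5 = -5.8.

ΔQ = -5.8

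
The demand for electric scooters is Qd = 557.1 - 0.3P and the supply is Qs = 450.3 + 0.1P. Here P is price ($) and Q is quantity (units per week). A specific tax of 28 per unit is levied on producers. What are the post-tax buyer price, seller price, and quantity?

Producers keep P_s = P_b - 28 per unit, so supply in terms of the buyer price is Qs = 447.5 + 0.1P_b.
Set Qd = Qs: 557.1 - 0.3P_b = 447.5 + 0.1P_b, so 109.6 = 0.4P_b and P_b = 274.
Then P_s = 274 - 28 = 246 and Q = 557.1 - 0.3(274) = 474.9.

P_b = 274, P_s = 246, Q = 474.9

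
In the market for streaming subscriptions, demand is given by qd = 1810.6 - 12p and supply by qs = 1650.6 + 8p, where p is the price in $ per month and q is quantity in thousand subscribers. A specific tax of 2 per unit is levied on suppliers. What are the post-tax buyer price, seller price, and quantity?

p_b = 8.8, p_s = 6.8, q = 1705

The tax drives a wedge p_b - p_s = 2. Substituting p_s = p_b - 2 into supply: qs = 1634.6 + 8p_b.
Market clearing requires 1810.6 - 12p_b = 1634.6 + 8p_b; hence 176 = 20p_b and p_b = 8.8.
So p_s = 6.8 and the quantity traded is q = 1810.6 - 12(8.8) = 1705.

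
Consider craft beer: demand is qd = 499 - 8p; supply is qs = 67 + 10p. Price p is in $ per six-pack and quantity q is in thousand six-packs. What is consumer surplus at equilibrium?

Consumer surplus = 5890.5625

The market clears where 499 - 8p = 67 + 10p. Rearranging, 18p = 432, hence p* = 24.
From the demand curve, q* = 499 - 8(24) = 307.
Demand choke price (qd = 0): p = 499/8 = 62.375. Consumer surplus = ½ × (62.375 - 24) × 307 = 5890.5625.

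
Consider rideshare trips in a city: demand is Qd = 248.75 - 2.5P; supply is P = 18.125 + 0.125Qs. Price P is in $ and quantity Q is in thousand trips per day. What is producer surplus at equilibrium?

Inverting to quantity form: Qs = -145 + 8P.
The market clears where 248.75 - 2.5P = -145 + 8P. Rearranging, 10.5P = 393.75, hence P* = 37.5.
From the demand curve, Q* = 248.75 - 2.5(37.5) = 155.
Supply choke price (Qs = 0): P = 18.125. Producer surplus = ½ × (37.5 - 18.125) × 155 = 1501.5625.

Producer surplus = 1501.5625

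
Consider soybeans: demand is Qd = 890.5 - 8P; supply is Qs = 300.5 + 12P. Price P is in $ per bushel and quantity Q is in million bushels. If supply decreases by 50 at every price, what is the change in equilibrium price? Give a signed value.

Set Qd = Qs: 890.5 - 8P = 300.5 + 12P, so 590 = 20P and P* = 29.5.
Plugging P* into demand: Q* = 890.5 - 8(29.5) = 654.5.
After the shift, supply is Qs = 250.5 + 12P.
The new intersection has 640 = 20P, i.e. P = 32, Q = 634.5.
ΔP = 32 - 29.5 = 2.5.

ΔP = 2.5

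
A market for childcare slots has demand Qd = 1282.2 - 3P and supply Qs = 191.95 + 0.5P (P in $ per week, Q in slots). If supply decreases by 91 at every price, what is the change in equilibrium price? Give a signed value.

Equating demand and supply, 1282.2 - 3P = 191.95 + 0.5P gives 3.5P = 1090.25, so P* = 311.5.
Plugging P* into demand: Q* = 1282.2 - 3(311.5) = 347.7.
After the shift, supply is Qs = 100.95 + 0.5P.
Re-solving, 3.5P = 1181.25 gives P = 337.5 and Q = 269.7.
ΔP = 337.5 - 311.5 = 26.

ΔP = 26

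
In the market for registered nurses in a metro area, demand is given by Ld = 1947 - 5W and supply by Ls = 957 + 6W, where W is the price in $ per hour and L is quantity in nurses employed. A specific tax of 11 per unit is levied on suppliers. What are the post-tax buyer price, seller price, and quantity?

With a tax of 11 on suppliers, they supply based on the net price W_s = W_b - 11, so Ls = 891 + 6W_b.
Equate demand and the shifted supply: 1947 - 5W_b = 891 + 6W_b, giving 11W_b = 1056, so W_b = 96.
Then W_s = 96 - 11 = 85 and L = 1947 - 5(96) = 1467.

W_b = 96, W_s = 85, L = 1467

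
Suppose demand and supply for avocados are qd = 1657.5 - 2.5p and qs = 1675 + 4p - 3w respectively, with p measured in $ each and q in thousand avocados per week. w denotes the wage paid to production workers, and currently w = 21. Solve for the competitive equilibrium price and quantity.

With w = 21, supply is qs = 1612 + 4p.
The market clears where 1657.5 - 2.5p = 1612 + 4p. Rearranging, 6.5p = 45.5, hence p* = 7.
Plugging p* into demand: q* = 1657.5 - 2.5(7) = 1640.

p* = 7, q* = 1640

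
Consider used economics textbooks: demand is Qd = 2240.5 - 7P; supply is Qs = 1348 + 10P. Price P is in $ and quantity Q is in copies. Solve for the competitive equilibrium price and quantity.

P* = 52.5, Q* = 1873

Set Qd = Qs: 2240.5 - 7P = 1348 + 10P, so 892.5 = 17P and P* = 52.5.
From the demand curve, Q* = 2240.5 - 7(52.5) = 1873.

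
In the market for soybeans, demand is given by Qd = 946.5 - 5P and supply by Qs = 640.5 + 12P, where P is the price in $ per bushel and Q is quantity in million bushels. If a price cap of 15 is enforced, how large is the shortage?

Evaluating both curves at the ceiling price 15 gives Qd = 871.5, Qs = 820.5.
Shortage = Qd - Qs = 871.5 - 820.5 = 51.

Shortage = 51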